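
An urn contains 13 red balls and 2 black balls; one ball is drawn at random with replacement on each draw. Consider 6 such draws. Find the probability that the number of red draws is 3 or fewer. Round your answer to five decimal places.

0.03465

X ~ Binomial(6, 0.866667); P(X ≤ 3) = Σ C(6,k) p^k (1−p)^(6−k) over k:
  k=0: C(6,0)·0.866667^0·0.133333^6 = 0.0000056
  k=1: C(6,1)·0.866667^1·0.133333^5 = 0.0002191
  k=2: C(6,2)·0.866667^2·0.133333^4 = 0.0035608
  k=3: C(6,3)·0.866667^3·0.133333^3 = 0.0308605
Total = 0.0346460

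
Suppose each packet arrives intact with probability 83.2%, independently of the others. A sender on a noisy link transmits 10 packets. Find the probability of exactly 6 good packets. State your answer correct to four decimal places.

X ~ Binomial(n=10, p=0.832).
P(X=6) = C(10,6) · p^6 · (1−p)^4
= 210 · 0.3317 · 0.00079659 = 0.055488

0.0555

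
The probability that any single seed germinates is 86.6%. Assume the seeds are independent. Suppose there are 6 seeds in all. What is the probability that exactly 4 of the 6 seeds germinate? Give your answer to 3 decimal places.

X ~ Binomial(n=6, p=0.866).
P(X=4) = C(6,4) · p^4 · (1−p)^2
= 15 · 0.56243 · 0.017956 = 0.15149

0.151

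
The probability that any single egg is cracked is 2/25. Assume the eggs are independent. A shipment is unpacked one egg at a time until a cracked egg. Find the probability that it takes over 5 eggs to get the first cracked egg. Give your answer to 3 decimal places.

Y = number of eggs to the first success; geometric, p = 0.08.
P(Y > 5) = P(first 5 all fail) = (1−p)^5 = 0.65908

0.659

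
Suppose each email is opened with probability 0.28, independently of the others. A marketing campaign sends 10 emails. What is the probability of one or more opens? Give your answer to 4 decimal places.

P(at least one) = 1 − P(none) = 1 − (1 − 0.28)^10
= 1 − 0.037439 = 0.962561

0.9626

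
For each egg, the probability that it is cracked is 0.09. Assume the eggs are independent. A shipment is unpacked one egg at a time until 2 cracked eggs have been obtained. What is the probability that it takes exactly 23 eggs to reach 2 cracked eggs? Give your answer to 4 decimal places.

0.0246

Y = trial on which the second success occurs; negative binomial, r=2, p=0.09.
P(Y=23) = C(22,1) · p^2 · (1−p)^21
= 22 · 0.0081 · 0.138 = 0.024591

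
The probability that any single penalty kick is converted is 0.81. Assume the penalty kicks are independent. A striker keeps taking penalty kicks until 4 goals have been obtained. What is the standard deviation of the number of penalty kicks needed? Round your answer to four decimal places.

1.0763

Y = total penalty kicks until the fourth success; negative binomial with r=4, p=0.81.
SD(Y) = √[r(1−p)/p²] = √(1.158360) = 1.076271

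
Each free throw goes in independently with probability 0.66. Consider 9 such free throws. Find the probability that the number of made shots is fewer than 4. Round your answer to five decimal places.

X ~ Binomial(9, 0.66); P(X ≤ 3) = Σ C(9,k) p^k (1−p)^(9−k) over k:
  k=0: C(9,0)·0.66^0·0.34^9 = 0.0000607
  k=1: C(9,1)·0.66^1·0.34^8 = 0.0010608
  k=2: C(9,2)·0.66^2·0.34^7 = 0.0082365
  k=3: C(9,3)·0.66^3·0.34^6 = 0.0373065
Total = 0.0466645

0.04666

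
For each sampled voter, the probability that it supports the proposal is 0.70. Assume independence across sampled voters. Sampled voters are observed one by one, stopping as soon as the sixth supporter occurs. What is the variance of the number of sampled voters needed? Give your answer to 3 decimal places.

Y = total sampled voters until the sixth success; negative binomial with r=6, p=0.70.
Var(Y) = r(1−p)/p² = 6·0.30 / 0.70² = 3.67347

3.673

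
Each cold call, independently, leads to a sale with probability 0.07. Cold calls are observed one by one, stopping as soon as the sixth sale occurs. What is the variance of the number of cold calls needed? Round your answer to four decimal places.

Y = total cold calls until the sixth success; negative binomial with r=6, p=0.07.
Var(Y) = r(1−p)/p² = 6·0.93 / 0.07² = 1138.775510

1138.7755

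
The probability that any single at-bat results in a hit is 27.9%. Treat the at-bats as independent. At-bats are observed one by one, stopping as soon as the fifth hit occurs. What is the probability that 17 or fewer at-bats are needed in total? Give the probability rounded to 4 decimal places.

Finishing within 17 at-bats ⇔ at least 5 successes in the first 17. With X ~ Binomial(17, 0.279), P(Y ≤ 17) = 1 − P(X ≤ 4).
  k=0: C(17,0)·0.279^0·0.721^17 = 0.003845
  k=1: C(17,1)·0.279^1·0.721^16 = 0.025294
  k=2: C(17,2)·0.279^2·0.721^15 = 0.078303
  k=3: C(17,3)·0.279^3·0.721^14 = 0.151501
  k=4: C(17,4)·0.279^4·0.721^13 = 0.205188
1 − 0.464131 = 0.535869

0.5359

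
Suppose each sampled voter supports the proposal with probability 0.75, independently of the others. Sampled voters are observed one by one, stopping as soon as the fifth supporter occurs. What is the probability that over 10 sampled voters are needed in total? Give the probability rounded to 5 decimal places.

0.01973

Needing more than 10 sampled voters ⇔ fewer than 5 successes in the first 10. With X ~ Binomial(10, 0.75), P(Y > 10) = P(X ≤ 4).
  k=0: C(10,0)·0.75^0·0.25^10 = 0.0000010
  k=1: C(10,1)·0.75^1·0.25^9 = 0.0000286
  k=2: C(10,2)·0.75^2·0.25^8 = 0.0003862
  k=3: C(10,3)·0.75^3·0.25^7 = 0.0030899
  k=4: C(10,4)·0.75^4·0.25^6 = 0.0162220
P(X ≤ 4) = 0.0197277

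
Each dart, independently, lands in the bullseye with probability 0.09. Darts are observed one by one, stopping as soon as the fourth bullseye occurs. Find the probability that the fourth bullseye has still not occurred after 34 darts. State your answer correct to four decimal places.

0.6333

Needing more than 34 darts ⇔ fewer than 4 successes in the first 34. With X ~ Binomial(34, 0.09), P(Y > 34) = P(X ≤ 3).
  k=0: C(34,0)·0.09^0·0.91^34 = 0.040496
  k=1: C(34,1)·0.09^1·0.91^33 = 0.136172
  k=2: C(34,2)·0.09^2·0.91^32 = 0.222215
  k=3: C(34,3)·0.09^3·0.91^31 = 0.234424
P(X ≤ 3) = 0.633306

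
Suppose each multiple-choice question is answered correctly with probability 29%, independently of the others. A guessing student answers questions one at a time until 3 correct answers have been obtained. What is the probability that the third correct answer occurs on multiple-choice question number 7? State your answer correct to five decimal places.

Y = trial on which the third success occurs; negative binomial, r=3, p=0.29.
P(Y=7) = C(6,2) · p^3 · (1−p)^4
= 15 · 0.024389 · 0.25412 = 0.0929648

0.09296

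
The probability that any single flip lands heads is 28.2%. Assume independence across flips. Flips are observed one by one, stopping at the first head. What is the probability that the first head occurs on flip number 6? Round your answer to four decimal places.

Geometric (trials to first success), p = 0.282.
P(Y = 6) = (1−p)^5 · p = 0.19082 · 0.282 = 0.053811

0.0538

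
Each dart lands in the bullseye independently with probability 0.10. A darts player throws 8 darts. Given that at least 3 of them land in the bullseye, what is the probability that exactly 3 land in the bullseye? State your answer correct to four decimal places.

0.8681

X ~ Binomial(8, 0.10). Want P(X=3 | X≥3) = P(X=3) / P(X≥3).
P(X=3) = C(8,3)·0.10^3·0.90^5 = 0.033067
P(X≥3) = 1 − 0.430467 − 0.382638 − 0.148803 = 0.038092
Ratio = 0.033067 / 0.038092 = 0.868099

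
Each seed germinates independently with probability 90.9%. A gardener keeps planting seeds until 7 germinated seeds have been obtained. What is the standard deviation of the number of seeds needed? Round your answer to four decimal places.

0.8780

Y = total seeds until the seventh success; negative binomial with r=7, p=0.909.
SD(Y) = √[r(1−p)/p²] = √(0.770924) = 0.878023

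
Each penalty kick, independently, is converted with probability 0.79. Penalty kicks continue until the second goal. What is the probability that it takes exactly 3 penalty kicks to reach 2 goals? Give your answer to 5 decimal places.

0.26212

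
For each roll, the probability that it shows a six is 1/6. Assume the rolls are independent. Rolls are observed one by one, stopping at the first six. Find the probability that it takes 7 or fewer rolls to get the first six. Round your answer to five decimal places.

0.72092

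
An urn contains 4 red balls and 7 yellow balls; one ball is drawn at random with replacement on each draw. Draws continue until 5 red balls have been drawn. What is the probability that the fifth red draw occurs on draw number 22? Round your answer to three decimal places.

Y = trial on which the fifth success occurs; negative binomial, r=5, p=0.363636.
P(Y=22) = C(21,4) · p^5 · (1−p)^17
= 5985 · 0.0063582 · 0.00046025 = 0.01751

0.018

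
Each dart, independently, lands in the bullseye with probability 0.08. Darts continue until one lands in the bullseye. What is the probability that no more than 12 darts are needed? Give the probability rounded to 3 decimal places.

Y = number of darts to the first success; geometric, p = 0.08.
P(Y ≤ 12) = 1 − (1−p)^12 = 1 − 0.36767 = 0.63233

0.632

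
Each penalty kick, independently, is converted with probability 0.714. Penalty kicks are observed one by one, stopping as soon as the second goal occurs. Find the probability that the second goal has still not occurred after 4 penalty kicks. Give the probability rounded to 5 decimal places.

0.07350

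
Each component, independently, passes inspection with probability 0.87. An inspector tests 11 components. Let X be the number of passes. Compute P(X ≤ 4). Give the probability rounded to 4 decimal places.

X ~ Binomial(11, 0.87); P(X ≤ 4) = Σ C(11,k) p^k (1−p)^(11−k) over k:
  k=0: C(11,0)·0.87^0·0.13^11 = 0.000000
  k=1: C(11,1)·0.87^1·0.13^10 = 0.000000
  k=2: C(11,2)·0.87^2·0.13^9 = 0.000000
  k=3: C(11,3)·0.87^3·0.13^8 = 0.000009
  k=4: C(11,4)·0.87^4·0.13^7 = 0.000119
Total = 0.000128

0.0001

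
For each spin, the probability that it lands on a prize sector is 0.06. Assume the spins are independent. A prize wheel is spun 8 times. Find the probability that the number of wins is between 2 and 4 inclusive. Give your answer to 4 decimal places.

0.0791

X ~ Binomial(8, 0.06); P(2 ≤ X ≤ 4) = Σ C(8,k) p^k (1−p)^(8−k) over k:
  k=2: C(8,2)·0.06^2·0.94^6 = 0.069539
  k=3: C(8,3)·0.06^3·0.94^5 = 0.008877
  k=4: C(8,4)·0.06^4·0.94^4 = 0.000708
Total = 0.079124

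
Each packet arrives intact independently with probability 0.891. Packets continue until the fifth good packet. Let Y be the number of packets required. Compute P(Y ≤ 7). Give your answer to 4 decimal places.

Finishing within 7 packets ⇔ at least 5 successes in the first 7. With X ~ Binomial(7, 0.891), P(Y ≤ 7) = 1 − P(X ≤ 4).
  k=0: C(7,0)·0.891^0·0.109^7 = 0.000000
  k=1: C(7,1)·0.891^1·0.109^6 = 0.000010
  k=2: C(7,2)·0.891^2·0.109^5 = 0.000257
  k=3: C(7,3)·0.891^3·0.109^4 = 0.003495
  k=4: C(7,4)·0.891^4·0.109^3 = 0.028567
1 − 0.032328 = 0.967672

0.9677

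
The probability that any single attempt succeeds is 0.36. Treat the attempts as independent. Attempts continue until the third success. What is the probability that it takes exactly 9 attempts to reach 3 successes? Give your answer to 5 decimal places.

Y = trial on which the third success occurs; negative binomial, r=3, p=0.36.
P(Y=9) = C(8,2) · p^3 · (1−p)^6
= 28 · 0.046656 · 0.068719 = 0.0897729

0.08977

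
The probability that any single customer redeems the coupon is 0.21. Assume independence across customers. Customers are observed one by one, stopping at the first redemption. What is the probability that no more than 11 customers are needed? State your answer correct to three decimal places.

Y = number of customers to the first success; geometric, p = 0.21.
P(Y ≤ 11) = 1 − (1−p)^11 = 1 − 0.07480 = 0.92520

0.925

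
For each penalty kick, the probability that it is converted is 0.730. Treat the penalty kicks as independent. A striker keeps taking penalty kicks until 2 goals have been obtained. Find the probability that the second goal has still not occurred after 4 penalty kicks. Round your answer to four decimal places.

0.0628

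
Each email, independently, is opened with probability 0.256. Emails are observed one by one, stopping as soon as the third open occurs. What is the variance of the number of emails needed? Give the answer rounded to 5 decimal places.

34.05762

Y = total emails until the third success; negative binomial with r=3, p=0.256.
Var(Y) = r(1−p)/p² = 3·0.744 / 0.256² = 34.0576172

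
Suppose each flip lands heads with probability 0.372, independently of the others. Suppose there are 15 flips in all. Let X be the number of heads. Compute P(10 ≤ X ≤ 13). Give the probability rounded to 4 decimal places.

X ~ Binomial(15, 0.372); P(10 ≤ X ≤ 13) = Σ C(15,k) p^k (1−p)^(15−k) over k:
  k=10: C(15,10)·0.372^10·0.628^5 = 0.014886
  k=11: C(15,11)·0.372^11·0.628^4 = 0.004008
  k=12: C(15,12)·0.372^12·0.628^3 = 0.000791
  k=13: C(15,13)·0.372^13·0.628^2 = 0.000108
Total = 0.019794

0.0198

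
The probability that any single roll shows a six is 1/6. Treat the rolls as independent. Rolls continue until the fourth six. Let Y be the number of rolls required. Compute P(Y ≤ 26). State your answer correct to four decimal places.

Finishing within 26 rolls ⇔ at least 4 successes in the first 26. With X ~ Binomial(26, 0.166667), P(Y ≤ 26) = 1 − P(X ≤ 3).
  k=0: C(26,0)·0.166667^0·0.833333^26 = 0.008735
  k=1: C(26,1)·0.166667^1·0.833333^25 = 0.045425
  k=2: C(26,2)·0.166667^2·0.833333^24 = 0.113561
  k=3: C(26,3)·0.166667^3·0.833333^23 = 0.181698
1 − 0.349420 = 0.650580

0.6506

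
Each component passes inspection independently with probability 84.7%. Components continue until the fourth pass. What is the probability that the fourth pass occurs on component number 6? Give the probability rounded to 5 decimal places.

0.12048

Y = trial on which the fourth success occurs; negative binomial, r=4, p=0.847.
P(Y=6) = C(5,3) · p^4 · (1−p)^2
= 10 · 0.51468 · 0.023409 = 0.1204804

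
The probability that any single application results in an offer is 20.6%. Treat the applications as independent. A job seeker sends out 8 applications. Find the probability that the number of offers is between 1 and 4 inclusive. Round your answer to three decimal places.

X ~ Binomial(8, 0.206); P(1 ≤ X ≤ 4) = Σ C(8,k) p^k (1−p)^(8−k) over k:
  k=1: C(8,1)·0.206^1·0.794^7 = 0.32787
  k=2: C(8,2)·0.206^2·0.794^6 = 0.29773
  k=3: C(8,3)·0.206^3·0.794^5 = 0.15449
  k=4: C(8,4)·0.206^4·0.794^4 = 0.05010
Total = 0.83018

0.830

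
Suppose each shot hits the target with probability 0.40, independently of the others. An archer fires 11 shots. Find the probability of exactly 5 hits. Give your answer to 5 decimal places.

0.22072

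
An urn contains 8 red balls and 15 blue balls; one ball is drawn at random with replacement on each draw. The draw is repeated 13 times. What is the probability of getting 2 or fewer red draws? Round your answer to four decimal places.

X ~ Binomial(13, 0.347826); P(X ≤ 2) = Σ C(13,k) p^k (1−p)^(13−k) over k:
  k=0: C(13,0)·0.347826^0·0.652174^13 = 0.003861
  k=1: C(13,1)·0.347826^1·0.652174^12 = 0.026771
  k=2: C(13,2)·0.347826^2·0.652174^11 = 0.085668
Total = 0.116300

0.1163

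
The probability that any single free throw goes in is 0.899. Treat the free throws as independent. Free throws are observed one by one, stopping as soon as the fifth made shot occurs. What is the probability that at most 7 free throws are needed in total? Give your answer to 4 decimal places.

0.9736

Finishing within 7 free throws ⇔ at least 5 successes in the first 7. With X ~ Binomial(7, 0.899), P(Y ≤ 7) = 1 − P(X ≤ 4).
  k=0: C(7,0)·0.899^0·0.101^7 = 0.000000
  k=1: C(7,1)·0.899^1·0.101^6 = 0.000007
  k=2: C(7,2)·0.899^2·0.101^5 = 0.000178
  k=3: C(7,3)·0.899^3·0.101^4 = 0.002646
  k=4: C(7,4)·0.899^4·0.101^3 = 0.023554
1 − 0.026386 = 0.973614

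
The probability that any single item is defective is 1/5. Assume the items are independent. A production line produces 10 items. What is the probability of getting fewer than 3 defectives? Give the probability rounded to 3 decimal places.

X ~ Binomial(10, 0.20); P(X ≤ 2) = Σ C(10,k) p^k (1−p)^(10−k) over k:
  k=0: C(10,0)·0.20^0·0.80^10 = 0.10737
  k=1: C(10,1)·0.20^1·0.80^9 = 0.26844
  k=2: C(10,2)·0.20^2·0.80^8 = 0.30199
Total = 0.67780

0.678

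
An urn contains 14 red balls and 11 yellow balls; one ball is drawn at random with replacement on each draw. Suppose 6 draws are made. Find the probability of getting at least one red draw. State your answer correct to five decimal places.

P(at least one) = 1 − P(none) = 1 − (1 − 0.56)^6
= 1 − 0.0072563 = 0.9927437

0.99274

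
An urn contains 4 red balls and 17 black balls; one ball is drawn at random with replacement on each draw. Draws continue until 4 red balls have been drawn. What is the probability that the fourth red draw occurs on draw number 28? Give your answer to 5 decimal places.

Y = trial on which the fourth success occurs; negative binomial, r=4, p=0.190476.
P(Y=28) = C(27,3) · p^4 · (1−p)^24
= 2925 · 0.0013163 · 0.0062735 = 0.0241546

0.02415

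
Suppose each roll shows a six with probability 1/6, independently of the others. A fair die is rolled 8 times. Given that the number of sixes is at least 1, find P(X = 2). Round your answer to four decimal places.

X ~ Binomial(8, 0.166667). Want P(X=2 | X≥1) = P(X=2) / P(X≥1).
P(X=2) = C(8,2)·0.166667^2·0.833333^6 = 0.260476
P(X≥1) = 1 − 0.232568 = 0.767432
Ratio = 0.260476 / 0.767432 = 0.339413

0.3394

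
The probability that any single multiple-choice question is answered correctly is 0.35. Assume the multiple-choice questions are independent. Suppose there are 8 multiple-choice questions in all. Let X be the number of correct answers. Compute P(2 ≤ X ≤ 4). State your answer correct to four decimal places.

X ~ Binomial(8, 0.35); P(2 ≤ X ≤ 4) = Σ C(8,k) p^k (1−p)^(8−k) over k:
  k=2: C(8,2)·0.35^2·0.65^6 = 0.258687
  k=3: C(8,3)·0.35^3·0.65^5 = 0.278586
  k=4: C(8,4)·0.35^4·0.65^4 = 0.187510
Total = 0.724782

0.7248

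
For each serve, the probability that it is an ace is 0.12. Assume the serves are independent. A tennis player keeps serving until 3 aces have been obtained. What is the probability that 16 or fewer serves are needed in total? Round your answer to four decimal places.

Finishing within 16 serves ⇔ at least 3 successes in the first 16. With X ~ Binomial(16, 0.12), P(Y ≤ 16) = 1 − P(X ≤ 2).
  k=0: C(16,0)·0.12^0·0.88^16 = 0.129337
  k=1: C(16,1)·0.12^1·0.88^15 = 0.282190
  k=2: C(16,2)·0.12^2·0.88^14 = 0.288603
1 − 0.700130 = 0.299870

0.2999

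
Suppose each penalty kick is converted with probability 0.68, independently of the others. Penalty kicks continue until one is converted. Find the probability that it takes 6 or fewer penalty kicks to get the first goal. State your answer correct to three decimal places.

0.999

Y = number of penalty kicks to the first success; geometric, p = 0.68.
P(Y ≤ 6) = 1 − (1−p)^6 = 1 − 0.00107 = 0.99893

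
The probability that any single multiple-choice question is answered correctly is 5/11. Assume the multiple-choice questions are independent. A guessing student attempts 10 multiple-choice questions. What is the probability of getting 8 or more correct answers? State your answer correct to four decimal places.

0.0293

X ~ Binomial(10, 0.454545); P(X ≥ 8) = Σ C(10,k) p^k (1−p)^(10−k) over k:
  k=8: C(10,8)·0.454545^8·0.545455^2 = 0.024398
  k=9: C(10,9)·0.454545^9·0.545455^1 = 0.004518
  k=10: C(10,10)·0.454545^10·0.545455^0 = 0.000377
Total = 0.029292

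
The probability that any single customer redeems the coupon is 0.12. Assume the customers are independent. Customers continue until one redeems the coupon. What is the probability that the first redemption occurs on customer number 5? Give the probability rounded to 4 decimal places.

0.0720

Geometric (trials to first success), p = 0.12.
P(Y = 5) = (1−p)^4 · p = 0.5997 · 0.12 = 0.071963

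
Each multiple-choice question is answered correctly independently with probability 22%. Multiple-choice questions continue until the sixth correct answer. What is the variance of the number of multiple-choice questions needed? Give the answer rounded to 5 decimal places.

96.69421

Y = total multiple-choice questions until the sixth success; negative binomial with r=6, p=0.22.
Var(Y) = r(1−p)/p² = 6·0.78 / 0.22² = 96.6942149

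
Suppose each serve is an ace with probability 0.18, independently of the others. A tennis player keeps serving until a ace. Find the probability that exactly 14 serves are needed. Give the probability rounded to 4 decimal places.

0.0136

Geometric (trials to first success), p = 0.18.
P(Y = 14) = (1−p)^13 · p = 0.075784 · 0.18 = 0.013641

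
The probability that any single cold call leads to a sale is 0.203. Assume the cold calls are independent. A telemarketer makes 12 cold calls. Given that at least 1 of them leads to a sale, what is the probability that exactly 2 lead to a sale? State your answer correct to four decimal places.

0.3010

X ~ Binomial(12, 0.203). Want P(X=2 | X≥1) = P(X=2) / P(X≥1).
P(X=2) = C(12,2)·0.203^2·0.797^10 = 0.281267
P(X≥1) = 1 − 0.065690 = 0.934310
Ratio = 0.281267 / 0.934310 = 0.301043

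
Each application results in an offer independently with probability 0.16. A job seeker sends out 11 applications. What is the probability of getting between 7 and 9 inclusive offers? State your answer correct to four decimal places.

0.0005

X ~ Binomial(11, 0.16); P(7 ≤ X ≤ 9) = Σ C(11,k) p^k (1−p)^(11−k) over k:
  k=7: C(11,7)·0.16^7·0.84^4 = 0.000441
  k=8: C(11,8)·0.16^8·0.84^3 = 0.000042
  k=9: C(11,9)·0.16^9·0.84^2 = 0.000003
Total = 0.000486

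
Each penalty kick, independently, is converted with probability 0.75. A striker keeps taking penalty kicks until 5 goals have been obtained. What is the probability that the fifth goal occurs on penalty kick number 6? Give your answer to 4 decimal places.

0.2966

Y = trial on which the fifth success occurs; negative binomial, r=5, p=0.75.
P(Y=6) = C(5,4) · p^5 · (1−p)^1
= 5 · 0.2373 · 0.25 = 0.296631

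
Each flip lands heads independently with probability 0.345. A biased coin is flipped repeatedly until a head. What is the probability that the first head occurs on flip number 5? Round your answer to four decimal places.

Geometric (trials to first success), p = 0.345.
P(Y = 5) = (1−p)^4 · p = 0.18406 · 0.345 = 0.063502

0.0635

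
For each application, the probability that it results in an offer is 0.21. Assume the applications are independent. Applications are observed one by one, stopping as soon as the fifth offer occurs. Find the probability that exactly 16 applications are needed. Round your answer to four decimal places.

Y = trial on which the fifth success occurs; negative binomial, r=5, p=0.21.
P(Y=16) = C(15,4) · p^5 · (1−p)^11
= 1365 · 0.00040841 · 0.074799 = 0.041699

0.0417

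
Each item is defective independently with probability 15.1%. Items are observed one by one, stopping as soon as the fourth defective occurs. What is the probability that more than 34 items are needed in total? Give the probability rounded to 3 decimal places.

Needing more than 34 items ⇔ fewer than 4 successes in the first 34. With X ~ Binomial(34, 0.151), P(Y > 34) = P(X ≤ 3).
  k=0: C(34,0)·0.151^0·0.849^34 = 0.00383
  k=1: C(34,1)·0.151^1·0.849^33 = 0.02314
  k=2: C(34,2)·0.151^2·0.849^32 = 0.06791
  k=3: C(34,3)·0.151^3·0.849^31 = 0.12884
P(X ≤ 3) = 0.22373

0.224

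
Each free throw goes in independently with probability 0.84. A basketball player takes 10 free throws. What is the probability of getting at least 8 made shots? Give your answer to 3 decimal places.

0.794

X ~ Binomial(10, 0.84); P(X ≥ 8) = Σ C(10,k) p^k (1−p)^(10−k) over k:
  k=8: C(10,8)·0.84^8·0.16^2 = 0.28555
  k=9: C(10,9)·0.84^9·0.16^1 = 0.33315
  k=10: C(10,10)·0.84^10·0.16^0 = 0.17490
Total = 0.79360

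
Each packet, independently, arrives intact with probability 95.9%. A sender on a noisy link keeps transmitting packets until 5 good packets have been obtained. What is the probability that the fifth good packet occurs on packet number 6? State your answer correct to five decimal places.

0.16628

Y = trial on which the fifth success occurs; negative binomial, r=5, p=0.959.
P(Y=6) = C(5,4) · p^5 · (1−p)^1
= 5 · 0.81113 · 0.041 = 0.1662826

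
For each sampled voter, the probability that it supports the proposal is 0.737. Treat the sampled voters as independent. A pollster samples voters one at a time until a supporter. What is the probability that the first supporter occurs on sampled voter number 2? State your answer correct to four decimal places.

0.1938

Geometric (trials to first success), p = 0.737.
P(Y = 2) = (1−p)^1 · p = 0.263 · 0.737 = 0.193831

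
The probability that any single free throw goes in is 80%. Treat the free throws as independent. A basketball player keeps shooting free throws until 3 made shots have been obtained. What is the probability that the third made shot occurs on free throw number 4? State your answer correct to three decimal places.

Y = trial on which the third success occurs; negative binomial, r=3, p=0.80.
P(Y=4) = C(3,2) · p^3 · (1−p)^1
= 3 · 0.512 · 0.2 = 0.30720

0.307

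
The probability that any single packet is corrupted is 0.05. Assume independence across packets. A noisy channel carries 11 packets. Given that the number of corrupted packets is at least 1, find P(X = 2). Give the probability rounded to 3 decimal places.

0.201

X ~ Binomial(11, 0.05). Want P(X=2 | X≥1) = P(X=2) / P(X≥1).
P(X=2) = C(11,2)·0.05^2·0.95^9 = 0.08666
P(X≥1) = 1 − 0.56880 = 0.43120
Ratio = 0.08666 / 0.43120 = 0.20097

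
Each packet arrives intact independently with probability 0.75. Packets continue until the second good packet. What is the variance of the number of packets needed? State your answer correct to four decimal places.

0.8889

Y = total packets until the second success; negative binomial with r=2, p=0.75.
Var(Y) = r(1−p)/p² = 2·0.25 / 0.75² = 0.888889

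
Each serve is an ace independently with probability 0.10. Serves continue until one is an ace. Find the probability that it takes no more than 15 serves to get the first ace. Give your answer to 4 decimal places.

Y = number of serves to the first success; geometric, p = 0.10.
P(Y ≤ 15) = 1 − (1−p)^15 = 1 − 0.205891 = 0.794109

0.7941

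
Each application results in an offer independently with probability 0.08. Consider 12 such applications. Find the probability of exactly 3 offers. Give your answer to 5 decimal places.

X ~ Binomial(n=12, p=0.08).
P(X=3) = C(12,3) · p^3 · (1−p)^9
= 220 · 0.000512 · 0.47216 = 0.0531843

0.05318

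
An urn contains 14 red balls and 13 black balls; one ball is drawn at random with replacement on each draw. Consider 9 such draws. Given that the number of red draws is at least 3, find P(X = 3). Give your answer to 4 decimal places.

X ~ Binomial(9, 0.518519). Want P(X=3 | X≥3) = P(X=3) / P(X≥3).
P(X=3) = C(9,3)·0.518519^3·0.481481^6 = 0.145898
P(X≥3) = 1 − 0.001391 − 0.013479 − 0.058061 = 0.927069
Ratio = 0.145898 / 0.927069 = 0.157376

0.1574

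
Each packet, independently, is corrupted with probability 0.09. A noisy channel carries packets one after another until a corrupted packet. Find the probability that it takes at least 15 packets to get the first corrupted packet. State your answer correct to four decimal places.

0.2670

Y = number of packets to the first success; geometric, p = 0.09.
P(Y > 14) = P(first 14 all fail) = (1−p)^14 = 0.267042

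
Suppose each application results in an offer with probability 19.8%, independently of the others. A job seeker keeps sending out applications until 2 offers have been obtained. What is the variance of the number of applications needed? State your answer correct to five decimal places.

40.91419

Y = total applications until the second success; negative binomial with r=2, p=0.198.
Var(Y) = r(1−p)/p² = 2·0.802 / 0.198² = 40.9141924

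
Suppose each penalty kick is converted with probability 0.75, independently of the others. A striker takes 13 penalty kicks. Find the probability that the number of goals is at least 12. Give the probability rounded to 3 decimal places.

0.127

X ~ Binomial(13, 0.75); P(X ≥ 12) = Σ C(13,k) p^k (1−p)^(13−k) over k:
  k=12: C(13,12)·0.75^12·0.25^1 = 0.10295
  k=13: C(13,13)·0.75^13·0.25^0 = 0.02376
Total = 0.12671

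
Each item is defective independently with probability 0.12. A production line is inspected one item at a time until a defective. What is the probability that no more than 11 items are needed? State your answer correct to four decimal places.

Y = number of items to the first success; geometric, p = 0.12.
P(Y ≤ 11) = 1 − (1−p)^11 = 1 − 0.245081 = 0.754919

0.7549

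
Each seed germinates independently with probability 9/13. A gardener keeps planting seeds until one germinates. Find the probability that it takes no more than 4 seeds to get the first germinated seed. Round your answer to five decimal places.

Y = number of seeds to the first success; geometric, p = 0.692308.
P(Y ≤ 4) = 1 − (1−p)^4 = 1 − 0.0089633 = 0.9910367

0.99104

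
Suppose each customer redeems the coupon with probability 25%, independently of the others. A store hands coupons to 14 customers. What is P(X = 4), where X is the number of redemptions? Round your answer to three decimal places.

X ~ Binomial(n=14, p=0.25).
P(X=4) = C(14,4) · p^4 · (1−p)^10
= 1001 · 0.0039062 · 0.056314 = 0.22019

0.220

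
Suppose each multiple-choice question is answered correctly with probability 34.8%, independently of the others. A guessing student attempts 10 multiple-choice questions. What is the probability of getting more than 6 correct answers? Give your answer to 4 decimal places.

X ~ Binomial(10, 0.348); P(X ≥ 7) = Σ C(10,k) p^k (1−p)^(10−k) over k:
  k=7: C(10,7)·0.348^7·0.652^3 = 0.020558
  k=8: C(10,8)·0.348^8·0.652^2 = 0.004115
  k=9: C(10,9)·0.348^9·0.652^1 = 0.000488
  k=10: C(10,10)·0.348^10·0.652^0 = 0.000026
Total = 0.025187

0.0252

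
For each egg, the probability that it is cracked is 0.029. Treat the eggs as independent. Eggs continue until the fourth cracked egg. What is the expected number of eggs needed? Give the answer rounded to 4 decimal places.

137.9310

Y = total eggs until the fourth success; negative binomial with r=4, p=0.029.
E[Y] = r / p = 4 / 0.029 = 137.931034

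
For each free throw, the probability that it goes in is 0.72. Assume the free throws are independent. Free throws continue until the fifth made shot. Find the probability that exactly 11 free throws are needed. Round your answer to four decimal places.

Y = trial on which the fifth success occurs; negative binomial, r=5, p=0.72.
P(Y=11) = C(10,4) · p^5 · (1−p)^6
= 210 · 0.19349 · 0.00048189 = 0.019581

0.0196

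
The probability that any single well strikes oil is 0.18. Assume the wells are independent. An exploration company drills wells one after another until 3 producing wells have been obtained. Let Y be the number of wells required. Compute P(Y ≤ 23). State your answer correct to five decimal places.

Finishing within 23 wells ⇔ at least 3 successes in the first 23. With X ~ Binomial(23, 0.18), P(Y ≤ 23) = 1 − P(X ≤ 2).
  k=0: C(23,0)·0.18^0·0.82^23 = 0.0104164
  k=1: C(23,1)·0.18^1·0.82^22 = 0.0525902
  k=2: C(23,2)·0.18^2·0.82^21 = 0.1269862
1 − 0.1899928 = 0.8100072

0.81001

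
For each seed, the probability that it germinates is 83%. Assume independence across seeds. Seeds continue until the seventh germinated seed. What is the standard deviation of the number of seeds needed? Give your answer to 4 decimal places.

1.3143

Y = total seeds until the seventh success; negative binomial with r=7, p=0.83.
SD(Y) = √[r(1−p)/p²] = √(1.727391) = 1.314303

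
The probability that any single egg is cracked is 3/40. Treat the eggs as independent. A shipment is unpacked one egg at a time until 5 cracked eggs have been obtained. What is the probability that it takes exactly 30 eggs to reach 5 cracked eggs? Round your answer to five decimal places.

Y = trial on which the fifth success occurs; negative binomial, r=5, p=0.075.
P(Y=30) = C(29,4) · p^5 · (1−p)^25
= 23751 · 2.373e-06 · 0.14241 = 0.0080266

0.00803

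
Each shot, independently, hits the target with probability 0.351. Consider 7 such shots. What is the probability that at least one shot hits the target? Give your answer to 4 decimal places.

0.9515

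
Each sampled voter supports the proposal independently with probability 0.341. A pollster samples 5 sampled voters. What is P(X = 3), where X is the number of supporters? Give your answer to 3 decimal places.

0.172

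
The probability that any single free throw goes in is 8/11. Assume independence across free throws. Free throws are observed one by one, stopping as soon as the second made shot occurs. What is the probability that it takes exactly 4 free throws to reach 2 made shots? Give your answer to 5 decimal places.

Y = trial on which the second success occurs; negative binomial, r=2, p=0.727273.
P(Y=4) = C(3,1) · p^2 · (1−p)^2
= 3 · 0.52893 · 0.07438 = 0.1180247

0.11802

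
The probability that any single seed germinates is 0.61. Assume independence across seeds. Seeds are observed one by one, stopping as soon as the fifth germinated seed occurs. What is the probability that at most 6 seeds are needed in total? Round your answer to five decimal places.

0.24916

Finishing within 6 seeds ⇔ at least 5 successes in the first 6. With X ~ Binomial(6, 0.61), P(Y ≤ 6) = 1 − P(X ≤ 4).
  k=0: C(6,0)·0.61^0·0.39^6 = 0.0035187
  k=1: C(6,1)·0.61^1·0.39^5 = 0.0330221
  k=2: C(6,2)·0.61^2·0.39^4 = 0.1291247
  k=3: C(6,3)·0.61^3·0.39^3 = 0.2692857
  k=4: C(6,4)·0.61^4·0.39^2 = 0.3158929
1 − 0.7508441 = 0.2491559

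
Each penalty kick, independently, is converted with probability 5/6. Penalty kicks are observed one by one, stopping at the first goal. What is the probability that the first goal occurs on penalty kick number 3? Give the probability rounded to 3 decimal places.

0.023

Geometric (trials to first success), p = 0.833333.
P(Y = 3) = (1−p)^2 · p = 0.027778 · 0.833333 = 0.02315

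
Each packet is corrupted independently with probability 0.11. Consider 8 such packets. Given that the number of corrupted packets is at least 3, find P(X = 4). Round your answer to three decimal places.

0.132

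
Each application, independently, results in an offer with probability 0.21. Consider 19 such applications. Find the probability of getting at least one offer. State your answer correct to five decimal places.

P(at least one) = 1 − P(none) = 1 − (1 − 0.21)^19
= 1 − 0.0113479 = 0.9886521

0.98865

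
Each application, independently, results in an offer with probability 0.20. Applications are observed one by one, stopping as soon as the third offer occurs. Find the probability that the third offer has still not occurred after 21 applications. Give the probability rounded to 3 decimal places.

0.179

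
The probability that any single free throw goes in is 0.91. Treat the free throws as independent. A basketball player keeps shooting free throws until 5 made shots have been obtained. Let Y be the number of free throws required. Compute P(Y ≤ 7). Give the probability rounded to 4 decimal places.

0.9807

Finishing within 7 free throws ⇔ at least 5 successes in the first 7. With X ~ Binomial(7, 0.91), P(Y ≤ 7) = 1 − P(X ≤ 4).
  k=0: C(7,0)·0.91^0·0.09^7 = 0.000000
  k=1: C(7,1)·0.91^1·0.09^6 = 0.000003
  k=2: C(7,2)·0.91^2·0.09^5 = 0.000103
  k=3: C(7,3)·0.91^3·0.09^4 = 0.001730
  k=4: C(7,4)·0.91^4·0.09^3 = 0.017497
1 − 0.019333 = 0.980667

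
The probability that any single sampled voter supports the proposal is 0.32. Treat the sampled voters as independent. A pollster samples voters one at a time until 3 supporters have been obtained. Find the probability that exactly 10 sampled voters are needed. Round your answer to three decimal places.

Y = trial on which the third success occurs; negative binomial, r=3, p=0.32.
P(Y=10) = C(9,2) · p^3 · (1−p)^7
= 36 · 0.032768 · 0.06723 = 0.07931

0.079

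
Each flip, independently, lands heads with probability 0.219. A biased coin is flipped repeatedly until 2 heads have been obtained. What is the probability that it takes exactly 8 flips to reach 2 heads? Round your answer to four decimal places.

0.0762

Y = trial on which the second success occurs; negative binomial, r=2, p=0.219.
P(Y=8) = C(7,1) · p^2 · (1−p)^6
= 7 · 0.047961 · 0.22694 = 0.076189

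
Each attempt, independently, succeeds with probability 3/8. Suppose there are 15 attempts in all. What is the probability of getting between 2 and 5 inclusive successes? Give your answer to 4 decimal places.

0.4740

X ~ Binomial(15, 0.375); P(2 ≤ X ≤ 5) = Σ C(15,k) p^k (1−p)^(15−k) over k:
  k=2: C(15,2)·0.375^2·0.625^13 = 0.032786
  k=3: C(15,3)·0.375^3·0.625^12 = 0.085244
  k=4: C(15,4)·0.375^4·0.625^11 = 0.153440
  k=5: C(15,5)·0.375^5·0.625^10 = 0.202540
Total = 0.474011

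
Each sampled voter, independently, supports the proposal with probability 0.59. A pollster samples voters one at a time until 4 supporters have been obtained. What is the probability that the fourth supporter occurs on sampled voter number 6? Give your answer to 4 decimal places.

Y = trial on which the fourth success occurs; negative binomial, r=4, p=0.59.
P(Y=6) = C(5,3) · p^4 · (1−p)^2
= 10 · 0.12117 · 0.1681 = 0.203693

0.2037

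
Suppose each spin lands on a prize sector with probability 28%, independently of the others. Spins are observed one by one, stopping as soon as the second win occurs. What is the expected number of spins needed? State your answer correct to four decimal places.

7.1429

Y = total spins until the second success; negative binomial with r=2, p=0.28.
E[Y] = r / p = 2 / 0.28 = 7.142857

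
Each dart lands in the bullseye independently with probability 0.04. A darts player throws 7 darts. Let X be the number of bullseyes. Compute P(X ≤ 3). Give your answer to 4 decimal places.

0.9999

X ~ Binomial(7, 0.04); P(X ≤ 3) = Σ C(7,k) p^k (1−p)^(7−k) over k:
  k=0: C(7,0)·0.04^0·0.96^7 = 0.751447
  k=1: C(7,1)·0.04^1·0.96^6 = 0.219172
  k=2: C(7,2)·0.04^2·0.96^5 = 0.027397
  k=3: C(7,3)·0.04^3·0.96^4 = 0.001903
Total = 0.999919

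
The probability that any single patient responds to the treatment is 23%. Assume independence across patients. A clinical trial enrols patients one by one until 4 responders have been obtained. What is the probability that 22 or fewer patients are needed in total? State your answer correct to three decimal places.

Finishing within 22 patients ⇔ at least 4 successes in the first 22. With X ~ Binomial(22, 0.23), P(Y ≤ 22) = 1 − P(X ≤ 3).
  k=0: C(22,0)·0.23^0·0.77^22 = 0.00318
  k=1: C(22,1)·0.23^1·0.77^21 = 0.02091
  k=2: C(22,2)·0.23^2·0.77^20 = 0.06560
  k=3: C(22,3)·0.23^3·0.77^19 = 0.13063
1 − 0.22032 = 0.77968

0.780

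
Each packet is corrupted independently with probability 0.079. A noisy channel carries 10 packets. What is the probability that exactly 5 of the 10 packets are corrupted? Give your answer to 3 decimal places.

X ~ Binomial(n=10, p=0.079).
P(X=5) = C(10,5) · p^5 · (1−p)^5
= 252 · 3.0771e-06 · 0.66267 = 0.00051

0.001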